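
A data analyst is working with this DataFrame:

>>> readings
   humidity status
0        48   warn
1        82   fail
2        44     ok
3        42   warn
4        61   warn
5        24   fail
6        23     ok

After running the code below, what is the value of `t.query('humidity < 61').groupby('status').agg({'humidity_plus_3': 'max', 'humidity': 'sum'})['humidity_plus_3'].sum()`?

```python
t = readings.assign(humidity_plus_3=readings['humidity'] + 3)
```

125

add column humidity_plus_3 = readings['humidity'] + 3:
   humidity status  humidity_plus_3
0        48   warn               51
1        82   fail               85
2        44     ok               47
3        42   warn               45
4        61   warn               64
5        24   fail               27
6        23     ok               26
filter rows where humidity < 61:
   humidity status  humidity_plus_3
0        48   warn               51
2        44     ok               47
3        42   warn               45
5        24   fail               27
6        23     ok               26
group by status: max(humidity_plus_3), sum(humidity):
        humidity_plus_3  humidity
status                           
fail                 27        24
ok                   47        67
warn                 51        90
Finally, sum of column 'humidity_plus_3' = 125.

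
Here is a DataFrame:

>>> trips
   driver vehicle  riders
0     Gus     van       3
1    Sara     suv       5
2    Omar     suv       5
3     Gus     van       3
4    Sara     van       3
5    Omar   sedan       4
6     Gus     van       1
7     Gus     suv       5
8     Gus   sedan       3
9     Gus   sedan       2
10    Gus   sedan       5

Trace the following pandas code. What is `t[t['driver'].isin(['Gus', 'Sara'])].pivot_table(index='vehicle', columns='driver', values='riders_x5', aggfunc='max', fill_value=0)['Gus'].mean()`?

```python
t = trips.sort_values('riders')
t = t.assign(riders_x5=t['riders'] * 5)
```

21.6666666667

sort by riders:
   driver vehicle  riders
6     Gus     van       1
9     Gus   sedan       2
0     Gus     van       3
3     Gus     van       3
4    Sara     van       3
8     Gus   sedan       3
5    Omar   sedan       4
1    Sara     suv       5
2    Omar     suv       5
7     Gus     suv       5
10    Gus   sedan       5
add column riders_x5 = t['riders'] * 5:
   driver vehicle  riders  riders_x5
6     Gus     van       1          5
9     Gus   sedan       2         10
0     Gus     van       3         15
3     Gus     van       3         15
4    Sara     van       3         15
8     Gus   sedan       3         15
5    Omar   sedan       4         20
1    Sara     suv       5         25
2    Omar     suv       5         25
7     Gus     suv       5         25
10    Gus   sedan       5         25
filter rows where driver in ['Gus', 'Sara']:
   driver vehicle  riders  riders_x5
6     Gus     van       1          5
9     Gus   sedan       2         10
0     Gus     van       3         15
3     Gus     van       3         15
4    Sara     van       3         15
8     Gus   sedan       3         15
1    Sara     suv       5         25
7     Gus     suv       5         25
10    Gus   sedan       5         25
pivot: rows=vehicle, cols=driver, max(riders_x5):
driver   Gus  Sara
vehicle           
sedan     25     0
suv       25    25
van       15    15
Taking the mean of column 'Gus' gives 21.6666666667.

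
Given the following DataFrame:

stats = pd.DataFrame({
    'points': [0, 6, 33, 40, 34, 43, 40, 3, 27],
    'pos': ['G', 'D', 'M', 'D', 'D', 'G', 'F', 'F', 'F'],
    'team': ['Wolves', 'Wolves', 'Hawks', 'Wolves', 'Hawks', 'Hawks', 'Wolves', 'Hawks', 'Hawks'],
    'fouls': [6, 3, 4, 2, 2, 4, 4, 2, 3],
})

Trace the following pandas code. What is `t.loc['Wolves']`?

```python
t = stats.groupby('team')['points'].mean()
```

group by team, mean of points:
team
Hawks     28.0
Wolves    21.5
Name: points, dtype: float64
value at index 'Wolves' → 21.5

21.5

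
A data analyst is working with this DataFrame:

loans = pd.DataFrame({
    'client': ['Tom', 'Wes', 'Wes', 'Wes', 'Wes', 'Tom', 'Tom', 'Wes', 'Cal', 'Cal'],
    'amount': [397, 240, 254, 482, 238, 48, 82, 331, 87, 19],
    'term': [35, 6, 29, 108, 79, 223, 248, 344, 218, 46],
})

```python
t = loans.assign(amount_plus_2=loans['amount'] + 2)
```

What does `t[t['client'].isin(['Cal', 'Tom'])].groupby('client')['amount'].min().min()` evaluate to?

add column amount_plus_2 = loans['amount'] + 2:
  client  amount  term  amount_plus_2
0    Tom     397    35            399
1    Wes     240     6            242
2    Wes     254    29            256
3    Wes     482   108            484
4    Wes     238    79            240
5    Tom      48   223             50
6    Tom      82   248             84
7    Wes     331   344            333
8    Cal      87   218             89
9    Cal      19    46             21
filter rows where client in ['Cal', 'Tom']:
  client  amount  term  amount_plus_2
0    Tom     397    35            399
5    Tom      48   223             50
6    Tom      82   248             84
8    Cal      87   218             89
9    Cal      19    46             21
group by client, min of amount:
client
Cal    19
Tom    48
Name: amount, dtype: int64
The min of the resulting series is 19.

19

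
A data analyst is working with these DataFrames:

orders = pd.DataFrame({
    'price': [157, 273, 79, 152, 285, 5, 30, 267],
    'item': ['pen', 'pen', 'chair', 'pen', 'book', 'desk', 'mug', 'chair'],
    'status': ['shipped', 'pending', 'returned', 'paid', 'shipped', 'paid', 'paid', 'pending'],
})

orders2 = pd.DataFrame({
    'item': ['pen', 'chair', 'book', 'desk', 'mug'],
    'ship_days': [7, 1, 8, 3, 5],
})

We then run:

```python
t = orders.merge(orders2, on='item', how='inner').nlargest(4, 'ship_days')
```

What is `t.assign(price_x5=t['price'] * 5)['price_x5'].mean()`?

merge on 'item' (how='inner') → 8 rows:
   price   item    status  ship_days
0    157    pen   shipped          7
1    273    pen   pending          7
2     79  chair  returned          1
3    152    pen      paid          7
4    285   book   shipped          8
5      5   desk      paid          3
6     30    mug      paid          5
7    267  chair   pending          1
take 4 rows with largest ship_days:
   price  item   status  ship_days
4    285  book  shipped          8
0    157   pen  shipped          7
1    273   pen  pending          7
3    152   pen     paid          7
add column price_x5 = t['price'] * 5:
   price  item   status  ship_days  price_x5
4    285  book  shipped          8      1425
0    157   pen  shipped          7       785
1    273   pen  pending          7      1365
3    152   pen     paid          7       760

1083.75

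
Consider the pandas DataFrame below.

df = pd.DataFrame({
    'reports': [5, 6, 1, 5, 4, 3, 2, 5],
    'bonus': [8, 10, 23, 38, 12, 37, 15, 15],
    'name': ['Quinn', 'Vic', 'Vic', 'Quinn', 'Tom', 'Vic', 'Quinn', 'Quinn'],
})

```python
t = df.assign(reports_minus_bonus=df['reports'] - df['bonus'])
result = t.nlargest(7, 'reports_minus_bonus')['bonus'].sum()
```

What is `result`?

add column reports_minus_bonus = df['reports'] - df['bonus']:
   reports  bonus   name  reports_minus_bonus
0        5      8  Quinn                   -3
1        6     10    Vic                   -4
2        1     23    Vic                  -22
3        5     38  Quinn                  -33
4        4     12    Tom                   -8
5        3     37    Vic                  -34
6        2     15  Quinn                  -13
7        5     15  Quinn                  -10
take 7 rows with largest reports_minus_bonus:
   reports  bonus   name  reports_minus_bonus
0        5      8  Quinn                   -3
1        6     10    Vic                   -4
4        4     12    Tom                   -8
7        5     15  Quinn                  -10
6        2     15  Quinn                  -13
2        1     23    Vic                  -22
3        5     38  Quinn                  -33
Taking the sum of column 'bonus' gives 121.

121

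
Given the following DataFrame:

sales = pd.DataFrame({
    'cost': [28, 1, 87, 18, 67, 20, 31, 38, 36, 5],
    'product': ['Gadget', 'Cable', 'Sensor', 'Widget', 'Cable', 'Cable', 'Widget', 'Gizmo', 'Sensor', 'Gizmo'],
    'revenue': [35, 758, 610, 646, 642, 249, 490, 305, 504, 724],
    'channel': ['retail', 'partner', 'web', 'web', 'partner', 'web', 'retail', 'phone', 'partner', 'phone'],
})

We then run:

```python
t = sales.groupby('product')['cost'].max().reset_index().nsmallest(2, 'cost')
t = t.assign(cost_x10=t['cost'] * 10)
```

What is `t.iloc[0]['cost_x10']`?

280

group by product, max of cost:
product
Cable     67
Gadget    28
Gizmo     38
Sensor    87
Widget    31
Name: cost, dtype: int64
reset_index():
  product  cost
0   Cable    67
1  Gadget    28
2   Gizmo    38
3  Sensor    87
4  Widget    31
take 2 rows with smallest cost:
  product  cost
1  Gadget    28
4  Widget    31
add column cost_x10 = t['cost'] * 10:
  product  cost  cost_x10
1  Gadget    28       280
4  Widget    31       310
Reading off the value at position 0, column 'cost_x10', we get 280.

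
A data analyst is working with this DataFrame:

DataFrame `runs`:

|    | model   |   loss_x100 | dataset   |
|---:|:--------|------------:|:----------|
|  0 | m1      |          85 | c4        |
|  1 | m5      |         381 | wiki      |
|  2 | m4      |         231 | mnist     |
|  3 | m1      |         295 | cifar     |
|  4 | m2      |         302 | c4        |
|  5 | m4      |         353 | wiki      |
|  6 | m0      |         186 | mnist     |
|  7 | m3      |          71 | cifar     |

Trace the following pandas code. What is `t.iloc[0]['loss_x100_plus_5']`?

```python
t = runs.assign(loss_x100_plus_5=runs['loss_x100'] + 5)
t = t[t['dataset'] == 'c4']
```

add column loss_x100_plus_5 = runs['loss_x100'] + 5:
  model  loss_x100 dataset  loss_x100_plus_5
0    m1         85      c4                90
1    m5        381    wiki               386
2    m4        231   mnist               236
3    m1        295   cifar               300
4    m2        302      c4               307
5    m4        353    wiki               358
6    m0        186   mnist               191
7    m3         71   cifar                76
filter rows where dataset == 'c4':
  model  loss_x100 dataset  loss_x100_plus_5
0    m1         85      c4                90
4    m2        302      c4               307
Finally, value at position 0, column 'loss_x100_plus_5' = 90.

90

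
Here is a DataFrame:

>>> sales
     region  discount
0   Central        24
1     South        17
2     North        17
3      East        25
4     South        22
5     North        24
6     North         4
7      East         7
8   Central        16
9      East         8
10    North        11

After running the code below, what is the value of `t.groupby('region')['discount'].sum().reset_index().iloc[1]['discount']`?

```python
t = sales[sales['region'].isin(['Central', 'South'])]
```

filter rows where region in ['Central', 'South']:
    region  discount
0  Central        24
1    South        17
4    South        22
8  Central        16
group by region, sum of discount:
region
Central    40
South      39
Name: discount, dtype: int64
reset_index():
    region  discount
0  Central        40
1    South        39
value at position 1, column 'discount' → 39

39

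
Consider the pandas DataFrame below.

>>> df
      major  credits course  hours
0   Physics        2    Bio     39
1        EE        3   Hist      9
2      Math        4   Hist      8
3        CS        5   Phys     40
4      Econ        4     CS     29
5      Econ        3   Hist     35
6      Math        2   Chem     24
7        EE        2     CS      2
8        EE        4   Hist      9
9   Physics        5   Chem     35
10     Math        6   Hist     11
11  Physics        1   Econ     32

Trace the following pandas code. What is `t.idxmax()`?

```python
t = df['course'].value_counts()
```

value_counts of course:
course
Hist    5
CS      2
Chem    2
Bio     1
Phys    1
Econ    1
Name: count, dtype: int64

Hist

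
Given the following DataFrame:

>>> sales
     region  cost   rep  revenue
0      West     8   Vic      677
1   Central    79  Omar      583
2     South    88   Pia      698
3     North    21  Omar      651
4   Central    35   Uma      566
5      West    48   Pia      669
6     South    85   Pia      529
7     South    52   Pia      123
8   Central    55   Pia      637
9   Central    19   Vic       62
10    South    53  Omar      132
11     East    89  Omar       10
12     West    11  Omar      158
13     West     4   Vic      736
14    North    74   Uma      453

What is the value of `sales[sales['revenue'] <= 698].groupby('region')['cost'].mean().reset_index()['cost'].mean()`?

55.0666666667

filter rows where revenue <= 698:
     region  cost   rep  revenue
0      West     8   Vic      677
1   Central    79  Omar      583
2     South    88   Pia      698
3     North    21  Omar      651
4   Central    35   Uma      566
5      West    48   Pia      669
6     South    85   Pia      529
7     South    52   Pia      123
8   Central    55   Pia      637
9   Central    19   Vic       62
10    South    53  Omar      132
11     East    89  Omar       10
12     West    11  Omar      158
14    North    74   Uma      453
group by region, mean of cost:
region
Central    47.000000
East       89.000000
North      47.500000
South      69.500000
West       22.333333
Name: cost, dtype: float64
reset_index():
    region       cost
0  Central  47.000000
1     East  89.000000
2    North  47.500000
3    South  69.500000
4     West  22.333333
Hence 55.0666666667.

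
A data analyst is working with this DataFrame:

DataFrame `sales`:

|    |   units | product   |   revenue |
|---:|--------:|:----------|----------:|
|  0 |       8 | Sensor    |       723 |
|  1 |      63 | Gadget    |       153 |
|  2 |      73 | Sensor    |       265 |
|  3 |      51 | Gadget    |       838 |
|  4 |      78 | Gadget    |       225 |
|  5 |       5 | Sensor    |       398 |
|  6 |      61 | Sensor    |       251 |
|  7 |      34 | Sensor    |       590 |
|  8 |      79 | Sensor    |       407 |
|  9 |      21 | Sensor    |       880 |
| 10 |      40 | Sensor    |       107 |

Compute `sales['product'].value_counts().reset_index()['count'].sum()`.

11

value_counts of product:
product
Sensor    8
Gadget    3
Name: count, dtype: int64
reset_index():
  product  count
0  Sensor      8
1  Gadget      3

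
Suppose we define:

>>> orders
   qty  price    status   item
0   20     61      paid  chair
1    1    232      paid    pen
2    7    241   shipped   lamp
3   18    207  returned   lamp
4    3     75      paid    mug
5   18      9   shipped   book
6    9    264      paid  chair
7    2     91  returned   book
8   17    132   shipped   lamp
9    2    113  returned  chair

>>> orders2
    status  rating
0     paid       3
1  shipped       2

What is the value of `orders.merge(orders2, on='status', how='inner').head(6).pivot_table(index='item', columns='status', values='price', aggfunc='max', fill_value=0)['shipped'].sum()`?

250

merge on 'status' (how='inner') → 7 rows:
   qty  price   status   item  rating
0   20     61     paid  chair       3
1    1    232     paid    pen       3
2    7    241  shipped   lamp       2
3    3     75     paid    mug       3
4   18      9  shipped   book       2
5    9    264     paid  chair       3
6   17    132  shipped   lamp       2
take first 6 rows:
   qty  price   status   item  rating
0   20     61     paid  chair       3
1    1    232     paid    pen       3
2    7    241  shipped   lamp       2
3    3     75     paid    mug       3
4   18      9  shipped   book       2
5    9    264     paid  chair       3
pivot: rows=item, cols=status, max(price):
status  paid  shipped
item                 
book       0        9
chair    264        0
lamp       0      241
mug       75        0
pen      232        0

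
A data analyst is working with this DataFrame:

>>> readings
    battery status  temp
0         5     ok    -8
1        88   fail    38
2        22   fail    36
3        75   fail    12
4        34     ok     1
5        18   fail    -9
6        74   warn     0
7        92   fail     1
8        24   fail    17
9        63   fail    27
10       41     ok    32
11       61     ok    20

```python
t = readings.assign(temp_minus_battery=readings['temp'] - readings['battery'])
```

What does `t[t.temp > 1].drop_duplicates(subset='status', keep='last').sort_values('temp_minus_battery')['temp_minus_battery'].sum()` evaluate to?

add column temp_minus_battery = readings['temp'] - readings['battery']:
    battery status  temp  temp_minus_battery
0         5     ok    -8                 -13
1        88   fail    38                 -50
2        22   fail    36                  14
3        75   fail    12                 -63
4        34     ok     1                 -33
5        18   fail    -9                 -27
6        74   warn     0                 -74
7        92   fail     1                 -91
8        24   fail    17                  -7
9        63   fail    27                 -36
10       41     ok    32                  -9
11       61     ok    20                 -41
filter rows where temp > 1:
    battery status  temp  temp_minus_battery
1        88   fail    38                 -50
2        22   fail    36                  14
3        75   fail    12                 -63
8        24   fail    17                  -7
9        63   fail    27                 -36
10       41     ok    32                  -9
11       61     ok    20                 -41
drop duplicate status (keep=last):
    battery status  temp  temp_minus_battery
9        63   fail    27                 -36
11       61     ok    20                 -41
sort by temp_minus_battery:
    battery status  temp  temp_minus_battery
11       61     ok    20                 -41
9        63   fail    27                 -36
Hence -77.

-77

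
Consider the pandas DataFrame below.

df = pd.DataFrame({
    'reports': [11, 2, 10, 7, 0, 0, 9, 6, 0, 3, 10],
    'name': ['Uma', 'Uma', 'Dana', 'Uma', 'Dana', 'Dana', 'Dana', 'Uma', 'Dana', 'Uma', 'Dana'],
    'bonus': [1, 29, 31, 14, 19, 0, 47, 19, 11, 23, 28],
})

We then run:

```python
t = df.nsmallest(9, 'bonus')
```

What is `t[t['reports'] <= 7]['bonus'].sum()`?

115

take 9 rows with smallest bonus:
    reports  name  bonus
5         0  Dana      0
0        11   Uma      1
8         0  Dana     11
3         7   Uma     14
4         0  Dana     19
7         6   Uma     19
9         3   Uma     23
10       10  Dana     28
1         2   Uma     29
filter rows where reports <= 7:
   reports  name  bonus
5        0  Dana      0
8        0  Dana     11
3        7   Uma     14
4        0  Dana     19
7        6   Uma     19
9        3   Uma     23
1        2   Uma     29
Reading off the sum of column 'bonus', we get 115.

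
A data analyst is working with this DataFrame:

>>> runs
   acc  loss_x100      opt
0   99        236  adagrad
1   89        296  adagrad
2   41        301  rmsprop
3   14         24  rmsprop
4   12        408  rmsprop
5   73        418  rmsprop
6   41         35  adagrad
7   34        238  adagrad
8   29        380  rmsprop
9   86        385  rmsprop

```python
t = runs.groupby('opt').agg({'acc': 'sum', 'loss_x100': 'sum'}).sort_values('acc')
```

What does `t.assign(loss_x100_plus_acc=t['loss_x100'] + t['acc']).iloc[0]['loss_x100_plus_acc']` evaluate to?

group by opt: sum(acc), sum(loss_x100):
         acc  loss_x100
opt                    
adagrad  263        805
rmsprop  255       1916
sort by acc:
         acc  loss_x100
opt                    
rmsprop  255       1916
adagrad  263        805
add column loss_x100_plus_acc = t['loss_x100'] + t['acc']:
         acc  loss_x100  loss_x100_plus_acc
opt                                        
rmsprop  255       1916                2171
adagrad  263        805                1068
Then the value at position 0, column 'loss_x100_plus_acc': 2171

2171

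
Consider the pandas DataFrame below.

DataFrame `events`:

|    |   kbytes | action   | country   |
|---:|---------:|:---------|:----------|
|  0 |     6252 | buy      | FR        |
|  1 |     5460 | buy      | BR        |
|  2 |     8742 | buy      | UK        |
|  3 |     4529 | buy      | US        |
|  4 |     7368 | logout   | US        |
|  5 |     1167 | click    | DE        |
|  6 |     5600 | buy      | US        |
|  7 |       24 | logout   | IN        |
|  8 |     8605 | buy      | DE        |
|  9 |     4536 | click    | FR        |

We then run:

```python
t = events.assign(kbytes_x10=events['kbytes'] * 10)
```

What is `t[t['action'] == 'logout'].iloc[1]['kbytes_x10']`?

240

add column kbytes_x10 = events['kbytes'] * 10:
   kbytes  action country  kbytes_x10
0    6252     buy      FR       62520
1    5460     buy      BR       54600
2    8742     buy      UK       87420
3    4529     buy      US       45290
4    7368  logout      US       73680
5    1167   click      DE       11670
6    5600     buy      US       56000
7      24  logout      IN         240
8    8605     buy      DE       86050
9    4536   click      FR       45360
filter rows where action == 'logout':
   kbytes  action country  kbytes_x10
4    7368  logout      US       73680
7      24  logout      IN         240
Then the value at position 1, column 'kbytes_x10': 240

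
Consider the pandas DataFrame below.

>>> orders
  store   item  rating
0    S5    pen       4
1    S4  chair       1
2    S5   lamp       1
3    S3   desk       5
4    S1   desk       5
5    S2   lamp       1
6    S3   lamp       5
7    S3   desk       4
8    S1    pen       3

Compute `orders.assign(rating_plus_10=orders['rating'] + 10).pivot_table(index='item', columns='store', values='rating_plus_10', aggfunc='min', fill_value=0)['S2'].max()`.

add column rating_plus_10 = orders['rating'] + 10:
  store   item  rating  rating_plus_10
0    S5    pen       4              14
1    S4  chair       1              11
2    S5   lamp       1              11
3    S3   desk       5              15
4    S1   desk       5              15
5    S2   lamp       1              11
6    S3   lamp       5              15
7    S3   desk       4              14
8    S1    pen       3              13
pivot: rows=item, cols=store, min(rating_plus_10):
store  S1  S2  S3  S4  S5
item                     
chair   0   0   0  11   0
desk   15   0  14   0   0
lamp    0  11  15   0  11
pen    13   0   0   0  14
Reading off the max of column 'S2', we get 11.

11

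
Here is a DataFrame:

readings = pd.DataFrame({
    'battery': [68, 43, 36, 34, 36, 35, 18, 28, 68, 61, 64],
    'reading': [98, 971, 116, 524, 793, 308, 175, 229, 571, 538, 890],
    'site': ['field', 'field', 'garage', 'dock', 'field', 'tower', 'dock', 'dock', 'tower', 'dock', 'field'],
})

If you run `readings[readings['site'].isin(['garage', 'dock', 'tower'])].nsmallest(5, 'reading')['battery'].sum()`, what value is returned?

filter rows where site in ['garage', 'dock', 'tower']:
   battery  reading    site
2       36      116  garage
3       34      524    dock
5       35      308   tower
6       18      175    dock
7       28      229    dock
8       68      571   tower
9       61      538    dock
take 5 rows with smallest reading:
   battery  reading    site
2       36      116  garage
6       18      175    dock
7       28      229    dock
5       35      308   tower
3       34      524    dock
Reading off the sum of column 'battery', we get 151.

151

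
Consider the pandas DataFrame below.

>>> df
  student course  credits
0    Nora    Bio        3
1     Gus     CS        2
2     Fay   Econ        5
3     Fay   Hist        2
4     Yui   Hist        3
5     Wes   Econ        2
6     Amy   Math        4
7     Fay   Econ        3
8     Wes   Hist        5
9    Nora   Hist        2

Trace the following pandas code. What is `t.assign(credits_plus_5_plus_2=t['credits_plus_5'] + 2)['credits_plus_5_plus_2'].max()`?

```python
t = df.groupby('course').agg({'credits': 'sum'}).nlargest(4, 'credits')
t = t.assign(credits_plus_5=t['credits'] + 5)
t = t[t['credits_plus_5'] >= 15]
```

group by course, sum of credits:
        credits
course         
Bio           3
CS            2
Econ         10
Hist         12
Math          4
take 4 rows with largest credits:
        credits
course         
Hist         12
Econ         10
Math          4
Bio           3
add column credits_plus_5 = t['credits'] + 5:
        credits  credits_plus_5
course                         
Hist         12              17
Econ         10              15
Math          4               9
Bio           3               8
filter rows where credits_plus_5 >= 15:
        credits  credits_plus_5
course                         
Hist         12              17
Econ         10              15
add column credits_plus_5_plus_2 = t['credits_plus_5'] + 2:
        credits  credits_plus_5  credits_plus_5_plus_2
course                                                
Hist         12              17                     19
Econ         10              15                     17
Taking the max of column 'credits_plus_5_plus_2' gives 19.

19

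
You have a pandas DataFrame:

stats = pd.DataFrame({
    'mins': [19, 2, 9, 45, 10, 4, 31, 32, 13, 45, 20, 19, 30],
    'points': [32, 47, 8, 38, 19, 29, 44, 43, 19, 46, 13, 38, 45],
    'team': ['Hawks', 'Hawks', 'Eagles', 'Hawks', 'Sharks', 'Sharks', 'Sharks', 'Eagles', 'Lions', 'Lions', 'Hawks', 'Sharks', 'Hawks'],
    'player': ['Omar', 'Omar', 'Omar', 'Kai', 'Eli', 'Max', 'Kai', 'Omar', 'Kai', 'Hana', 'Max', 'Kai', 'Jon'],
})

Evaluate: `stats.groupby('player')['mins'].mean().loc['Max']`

12.0

group by player, mean of mins:
player
Eli     10.0
Hana    45.0
Jon     30.0
Kai     27.0
Max     12.0
Omar    15.5
Name: mins, dtype: float64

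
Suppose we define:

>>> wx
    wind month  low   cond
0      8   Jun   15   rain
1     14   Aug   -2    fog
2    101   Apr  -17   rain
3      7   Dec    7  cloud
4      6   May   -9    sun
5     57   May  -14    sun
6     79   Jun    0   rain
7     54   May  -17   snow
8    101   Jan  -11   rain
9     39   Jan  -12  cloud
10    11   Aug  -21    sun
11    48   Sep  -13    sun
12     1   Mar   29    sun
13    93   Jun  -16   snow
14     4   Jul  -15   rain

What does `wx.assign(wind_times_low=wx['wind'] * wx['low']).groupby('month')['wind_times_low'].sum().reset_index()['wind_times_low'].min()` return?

-1770

add column wind_times_low = wx['wind'] * wx['low']:
    wind month  low   cond  wind_times_low
0      8   Jun   15   rain             120
1     14   Aug   -2    fog             -28
2    101   Apr  -17   rain           -1717
3      7   Dec    7  cloud              49
4      6   May   -9    sun             -54
5     57   May  -14    sun            -798
6     79   Jun    0   rain               0
7     54   May  -17   snow            -918
8    101   Jan  -11   rain           -1111
9     39   Jan  -12  cloud            -468
10    11   Aug  -21    sun            -231
11    48   Sep  -13    sun            -624
12     1   Mar   29    sun              29
13    93   Jun  -16   snow           -1488
14     4   Jul  -15   rain             -60
group by month, sum of wind_times_low:
month
Apr   -1717
Aug    -259
Dec      49
Jan   -1579
Jul     -60
Jun   -1368
Mar      29
May   -1770
Sep    -624
Name: wind_times_low, dtype: int64
reset_index():
  month  wind_times_low
0   Apr           -1717
1   Aug            -259
2   Dec              49
3   Jan           -1579
4   Jul             -60
5   Jun           -1368
6   Mar              29
7   May           -1770
8   Sep            -624
The min of column 'wind_times_low' is -1770.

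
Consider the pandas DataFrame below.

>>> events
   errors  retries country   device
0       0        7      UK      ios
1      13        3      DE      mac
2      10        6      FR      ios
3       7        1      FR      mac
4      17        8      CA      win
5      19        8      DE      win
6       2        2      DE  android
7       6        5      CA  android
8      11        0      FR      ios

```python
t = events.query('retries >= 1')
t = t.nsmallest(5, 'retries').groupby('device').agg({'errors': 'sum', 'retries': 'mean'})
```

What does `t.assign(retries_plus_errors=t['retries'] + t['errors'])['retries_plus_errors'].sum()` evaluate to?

49.5

filter rows where retries >= 1:
   errors  retries country   device
0       0        7      UK      ios
1      13        3      DE      mac
2      10        6      FR      ios
3       7        1      FR      mac
4      17        8      CA      win
5      19        8      DE      win
6       2        2      DE  android
7       6        5      CA  android
take 5 rows with smallest retries:
   errors  retries country   device
3       7        1      FR      mac
6       2        2      DE  android
1      13        3      DE      mac
7       6        5      CA  android
2      10        6      FR      ios
group by device: sum(errors), mean(retries):
         errors  retries
device                  
android       8      3.5
ios          10      6.0
mac          20      2.0
add column retries_plus_errors = t['retries'] + t['errors']:
         errors  retries  retries_plus_errors
device                                       
android       8      3.5                 11.5
ios          10      6.0                 16.0
mac          20      2.0                 22.0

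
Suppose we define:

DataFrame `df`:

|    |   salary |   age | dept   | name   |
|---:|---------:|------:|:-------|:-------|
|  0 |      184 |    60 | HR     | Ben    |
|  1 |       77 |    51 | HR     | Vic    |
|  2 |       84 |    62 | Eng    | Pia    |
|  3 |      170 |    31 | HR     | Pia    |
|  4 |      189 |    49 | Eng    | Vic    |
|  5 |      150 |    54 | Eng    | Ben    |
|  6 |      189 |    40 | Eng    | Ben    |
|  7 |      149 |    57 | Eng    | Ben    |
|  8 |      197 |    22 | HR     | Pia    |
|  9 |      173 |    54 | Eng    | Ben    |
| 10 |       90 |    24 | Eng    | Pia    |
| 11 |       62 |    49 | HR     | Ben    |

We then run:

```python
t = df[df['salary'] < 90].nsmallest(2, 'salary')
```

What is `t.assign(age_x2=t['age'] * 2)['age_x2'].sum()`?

filter rows where salary < 90:
    salary  age dept name
1       77   51   HR  Vic
2       84   62  Eng  Pia
11      62   49   HR  Ben
take 2 rows with smallest salary:
    salary  age dept name
11      62   49   HR  Ben
1       77   51   HR  Vic
add column age_x2 = t['age'] * 2:
    salary  age dept name  age_x2
11      62   49   HR  Ben      98
1       77   51   HR  Vic     102

200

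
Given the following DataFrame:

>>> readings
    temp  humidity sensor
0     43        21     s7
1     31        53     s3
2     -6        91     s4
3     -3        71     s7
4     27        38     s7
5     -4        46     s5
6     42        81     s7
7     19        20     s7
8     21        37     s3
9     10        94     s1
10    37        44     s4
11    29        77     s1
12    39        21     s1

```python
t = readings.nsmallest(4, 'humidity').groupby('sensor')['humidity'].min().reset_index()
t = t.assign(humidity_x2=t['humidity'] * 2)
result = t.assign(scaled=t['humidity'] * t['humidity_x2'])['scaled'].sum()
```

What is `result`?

take 4 rows with smallest humidity:
    temp  humidity sensor
7     19        20     s7
0     43        21     s7
12    39        21     s1
8     21        37     s3
group by sensor, min of humidity:
sensor
s1    21
s3    37
s7    20
Name: humidity, dtype: int64
reset_index():
  sensor  humidity
0     s1        21
1     s3        37
2     s7        20
add column humidity_x2 = t['humidity'] * 2:
  sensor  humidity  humidity_x2
0     s1        21           42
1     s3        37           74
2     s7        20           40
add column scaled = t['humidity'] * t['humidity_x2']:
  sensor  humidity  humidity_x2  scaled
0     s1        21           42     882
1     s3        37           74    2738
2     s7        20           40     800
Reading off the sum of column 'scaled', we get 4420.

4420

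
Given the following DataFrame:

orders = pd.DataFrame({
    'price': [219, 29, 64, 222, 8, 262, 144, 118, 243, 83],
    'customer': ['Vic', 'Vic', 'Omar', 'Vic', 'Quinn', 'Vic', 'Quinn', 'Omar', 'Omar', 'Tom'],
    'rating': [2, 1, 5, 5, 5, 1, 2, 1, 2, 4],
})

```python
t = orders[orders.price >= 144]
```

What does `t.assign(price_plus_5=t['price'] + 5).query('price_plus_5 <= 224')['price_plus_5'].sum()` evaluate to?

filter rows where price >= 144:
   price customer  rating
0    219      Vic       2
3    222      Vic       5
5    262      Vic       1
6    144    Quinn       2
8    243     Omar       2
add column price_plus_5 = t['price'] + 5:
   price customer  rating  price_plus_5
0    219      Vic       2           224
3    222      Vic       5           227
5    262      Vic       1           267
6    144    Quinn       2           149
8    243     Omar       2           248
filter rows where price_plus_5 <= 224:
   price customer  rating  price_plus_5
0    219      Vic       2           224
6    144    Quinn       2           149
Taking the sum of column 'price_plus_5' gives 373.

373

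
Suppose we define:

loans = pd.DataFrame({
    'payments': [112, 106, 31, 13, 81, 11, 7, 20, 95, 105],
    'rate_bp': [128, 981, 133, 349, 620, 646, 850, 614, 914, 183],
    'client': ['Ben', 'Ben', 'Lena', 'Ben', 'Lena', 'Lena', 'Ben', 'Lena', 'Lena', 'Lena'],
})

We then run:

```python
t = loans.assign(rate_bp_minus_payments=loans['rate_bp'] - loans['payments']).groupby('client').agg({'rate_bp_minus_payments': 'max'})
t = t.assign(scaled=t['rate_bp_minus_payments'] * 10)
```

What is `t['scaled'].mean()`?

8470.0

add column rate_bp_minus_payments = loans['rate_bp'] - loans['payments']:
   payments  rate_bp client  rate_bp_minus_payments
0       112      128    Ben                      16
1       106      981    Ben                     875
2        31      133   Lena                     102
3        13      349    Ben                     336
4        81      620   Lena                     539
5        11      646   Lena                     635
6         7      850    Ben                     843
7        20      614   Lena                     594
8        95      914   Lena                     819
9       105      183   Lena                      78
group by client, max of rate_bp_minus_payments:
        rate_bp_minus_payments
client                        
Ben                        875
Lena                       819
add column scaled = t['rate_bp_minus_payments'] * 10:
        rate_bp_minus_payments  scaled
client                                
Ben                        875    8750
Lena                       819    8190
Then the mean of column 'scaled': 8470.0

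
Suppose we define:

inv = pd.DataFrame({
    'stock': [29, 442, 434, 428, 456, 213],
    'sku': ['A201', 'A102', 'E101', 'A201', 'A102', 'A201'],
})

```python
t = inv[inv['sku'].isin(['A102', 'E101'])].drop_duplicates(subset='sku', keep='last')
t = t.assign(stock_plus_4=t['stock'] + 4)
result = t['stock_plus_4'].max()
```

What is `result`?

filter rows where sku in ['A102', 'E101']:
   stock   sku
1    442  A102
2    434  E101
4    456  A102
drop duplicate sku (keep=last):
   stock   sku
2    434  E101
4    456  A102
add column stock_plus_4 = t['stock'] + 4:
   stock   sku  stock_plus_4
2    434  E101           438
4    456  A102           460
Finally, max of column 'stock_plus_4' = 460.

460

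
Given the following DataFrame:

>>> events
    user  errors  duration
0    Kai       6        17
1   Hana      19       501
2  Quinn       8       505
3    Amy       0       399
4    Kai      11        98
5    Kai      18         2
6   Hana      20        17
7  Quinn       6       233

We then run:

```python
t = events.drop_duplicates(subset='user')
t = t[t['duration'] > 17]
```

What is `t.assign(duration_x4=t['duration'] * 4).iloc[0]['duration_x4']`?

2004

drop duplicate user (keep=first):
    user  errors  duration
0    Kai       6        17
1   Hana      19       501
2  Quinn       8       505
3    Amy       0       399
filter rows where duration > 17:
    user  errors  duration
1   Hana      19       501
2  Quinn       8       505
3    Amy       0       399
add column duration_x4 = t['duration'] * 4:
    user  errors  duration  duration_x4
1   Hana      19       501         2004
2  Quinn       8       505         2020
3    Amy       0       399         1596
So iloc[0]['duration_x4'] = 2004.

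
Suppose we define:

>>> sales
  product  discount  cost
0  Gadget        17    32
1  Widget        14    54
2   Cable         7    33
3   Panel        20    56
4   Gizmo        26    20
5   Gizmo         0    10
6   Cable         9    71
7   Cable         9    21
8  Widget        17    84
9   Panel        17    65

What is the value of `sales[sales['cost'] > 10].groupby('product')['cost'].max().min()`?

20

filter rows where cost > 10:
  product  discount  cost
0  Gadget        17    32
1  Widget        14    54
2   Cable         7    33
3   Panel        20    56
4   Gizmo        26    20
6   Cable         9    71
7   Cable         9    21
8  Widget        17    84
9   Panel        17    65
group by product, max of cost:
product
Cable     71
Gadget    32
Gizmo     20
Panel     65
Widget    84
Name: cost, dtype: int64
The min of the resulting series is 20.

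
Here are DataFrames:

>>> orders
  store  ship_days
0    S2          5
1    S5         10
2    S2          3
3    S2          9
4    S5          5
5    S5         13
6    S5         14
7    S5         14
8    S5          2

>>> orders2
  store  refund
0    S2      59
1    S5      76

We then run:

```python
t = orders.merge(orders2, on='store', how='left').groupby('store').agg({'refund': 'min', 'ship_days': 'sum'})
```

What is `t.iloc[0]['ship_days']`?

merge on 'store' (how='left') → 9 rows:
  store  ship_days  refund
0    S2          5      59
1    S5         10      76
2    S2          3      59
3    S2          9      59
4    S5          5      76
5    S5         13      76
6    S5         14      76
7    S5         14      76
8    S5          2      76
group by store: min(refund), sum(ship_days):
       refund  ship_days
store                   
S2         59         17
S5         76         58
value at position 0, column 'ship_days' → 17

17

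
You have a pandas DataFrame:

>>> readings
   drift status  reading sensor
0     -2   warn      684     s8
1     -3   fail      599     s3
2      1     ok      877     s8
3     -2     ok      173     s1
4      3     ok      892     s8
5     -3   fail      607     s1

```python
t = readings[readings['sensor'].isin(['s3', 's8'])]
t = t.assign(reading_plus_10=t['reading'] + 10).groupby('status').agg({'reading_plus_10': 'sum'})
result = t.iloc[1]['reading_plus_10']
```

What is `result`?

filter rows where sensor in ['s3', 's8']:
   drift status  reading sensor
0     -2   warn      684     s8
1     -3   fail      599     s3
2      1     ok      877     s8
4      3     ok      892     s8
add column reading_plus_10 = t['reading'] + 10:
   drift status  reading sensor  reading_plus_10
0     -2   warn      684     s8              694
1     -3   fail      599     s3              609
2      1     ok      877     s8              887
4      3     ok      892     s8              902
group by status, sum of reading_plus_10:
        reading_plus_10
status                 
fail                609
ok                 1789
warn                694
Taking the value at position 1, column 'reading_plus_10' gives 1789.

1789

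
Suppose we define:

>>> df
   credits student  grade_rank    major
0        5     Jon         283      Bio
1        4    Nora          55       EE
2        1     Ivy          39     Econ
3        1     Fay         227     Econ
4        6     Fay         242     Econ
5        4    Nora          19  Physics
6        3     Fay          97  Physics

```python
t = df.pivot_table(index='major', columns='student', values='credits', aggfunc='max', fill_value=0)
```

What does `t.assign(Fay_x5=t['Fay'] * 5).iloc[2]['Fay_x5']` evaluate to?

30

pivot: rows=major, cols=student, max(credits):
student  Fay  Ivy  Jon  Nora
major                       
Bio        0    0    5     0
EE         0    0    0     4
Econ       6    1    0     0
Physics    3    0    0     4
add column Fay_x5 = t['Fay'] * 5:
student  Fay  Ivy  Jon  Nora  Fay_x5
major                               
Bio        0    0    5     0       0
EE         0    0    0     4       0
Econ       6    1    0     0      30
Physics    3    0    0     4      15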